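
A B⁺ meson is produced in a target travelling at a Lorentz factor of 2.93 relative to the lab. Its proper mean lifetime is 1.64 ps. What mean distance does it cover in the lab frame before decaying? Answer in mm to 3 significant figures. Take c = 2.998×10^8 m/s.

d ≈ 1.35 mm

β = √(1 − 1/γ²) = √(1 − 1/2.93²) = 0.93996
Dilated lifetime: Δt = γτ₀ = 2.93 × 1.64 ps = 4.8052 ps
d = vΔt = 0.93996c × 4.8052 ps = 2.8180×10^8 m/s × 4.8052×10^-12 s = 1.35 mm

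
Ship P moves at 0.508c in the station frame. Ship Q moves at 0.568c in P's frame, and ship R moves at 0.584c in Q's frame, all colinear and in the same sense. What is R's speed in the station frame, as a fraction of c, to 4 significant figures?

u ≈ 0.9539c

Compose boost 2: (0.568 + 0.508)/(1 + 0.568×0.508) = 1.076/1.28854 = 0.835051
Compose boost 3: (0.584 + 0.835051)/(1 + 0.584×0.835051) = 1.41905/1.48767 = 0.9539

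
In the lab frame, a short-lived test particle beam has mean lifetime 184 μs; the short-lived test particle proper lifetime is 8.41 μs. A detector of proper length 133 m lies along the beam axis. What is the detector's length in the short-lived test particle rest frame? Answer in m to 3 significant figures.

L ≈ 6.08 m

Time dilation ⇒ γ = Δt/τ₀ = 184/8.41 = 21.879
Length contraction: L = L₀/γ = 133/21.879 = 6.08 m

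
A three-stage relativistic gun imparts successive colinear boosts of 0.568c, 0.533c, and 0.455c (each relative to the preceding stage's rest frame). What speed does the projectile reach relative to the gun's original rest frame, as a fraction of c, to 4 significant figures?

u ≈ 0.9390c

Compose boost 2: (0.533 + 0.568)/(1 + 0.533×0.568) = 1.101/1.30274 = 0.845139
Compose boost 3: (0.455 + 0.845139)/(1 + 0.455×0.845139) = 1.30014/1.38454 = 0.9390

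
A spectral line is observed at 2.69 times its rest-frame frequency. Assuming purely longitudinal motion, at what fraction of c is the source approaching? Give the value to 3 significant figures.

β ≈ 0.757

f_obs/f_src = √((1+β)/(1−β)) = 2.69  ⇒  (1+β)/(1−β) = 7.2361
β = |1 − D²|/(1 + D²) = |1 − 7.2361|/(1 + 7.2361) = 0.757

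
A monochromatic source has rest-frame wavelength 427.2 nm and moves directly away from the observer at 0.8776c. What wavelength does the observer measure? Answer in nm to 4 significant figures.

Relativistic Doppler: λ_obs = λ_src √((1+β)/(1−β))
= 427.2 × √(1.87760/0.122400) = 427.2 × 3.91661 = 1673 nm

λ_obs ≈ 1673 nm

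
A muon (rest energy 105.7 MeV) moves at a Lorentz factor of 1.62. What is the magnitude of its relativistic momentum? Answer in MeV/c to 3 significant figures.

β = √(1 − 1/γ²) = √(1 − 1/1.62²) = 0.78674
p = γβm₀c = 1.62 × 0.78674 × 105.7 MeV/c = 135 MeV/c

p ≈ 135 MeV/c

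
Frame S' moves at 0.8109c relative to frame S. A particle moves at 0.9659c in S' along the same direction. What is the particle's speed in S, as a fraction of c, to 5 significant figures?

u ≈ 0.99638c

Relativistic velocity addition: u = (u' + v)/(1 + u'v/c²)
= (0.9659 + 0.8109)/(1 + 0.9659×0.8109) = 1.7768/1.783248 = 0.99638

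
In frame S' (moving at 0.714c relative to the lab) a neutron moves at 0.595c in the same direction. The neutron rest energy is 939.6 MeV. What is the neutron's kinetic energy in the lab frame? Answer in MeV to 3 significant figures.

K ≈ 1440 MeV

u_lab = (0.595 + 0.714)/(1 + 0.595×0.714) = 0.918706
γ = 1/√(1 − 0.918706²) = 2.5320
K = (γ − 1)m₀c² = (2.5320 − 1) × 939.6 = 1.5320 × 939.6 = 1440 MeV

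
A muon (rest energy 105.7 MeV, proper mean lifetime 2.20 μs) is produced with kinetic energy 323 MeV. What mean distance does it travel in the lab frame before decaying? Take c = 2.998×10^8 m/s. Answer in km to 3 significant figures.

γ = 1 + K/(m₀c²) = 1 + 323/105.7 = 4.0558
β = √(1 − 1/γ²) = 0.96913
Dilated lifetime: γτ₀ = 4.0558 × 2.20 μs = 8.9228 μs
d = βc·γτ₀ = 0.96913 × (2.998×10^8 m/s) × 8.9228×10^-6 s = 2.59 km

d ≈ 2.59 km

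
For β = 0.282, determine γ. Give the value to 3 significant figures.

γ ≈ 1.04

γ = 1/√(1 − β²) = 1/√(1 − 0.282²) = 1/√(0.92048) = 1.04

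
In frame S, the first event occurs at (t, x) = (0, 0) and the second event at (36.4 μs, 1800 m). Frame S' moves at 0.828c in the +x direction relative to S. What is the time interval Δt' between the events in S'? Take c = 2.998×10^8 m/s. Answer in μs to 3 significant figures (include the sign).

γ = 1/√(1 − 0.828²) = 1.7834
Δt' = γ(Δt − vΔx/c²) = 1.7834 × (36.4 μs − 0.828×1800 m / (2.998×10^8 m/s))
= 1.7834 × (31.429 μs) = 56.0 μs

Δt' ≈ 56.0 μs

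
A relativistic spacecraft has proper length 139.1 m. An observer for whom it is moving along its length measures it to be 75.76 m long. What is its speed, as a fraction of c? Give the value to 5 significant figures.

β ≈ 0.83867

γ = L₀/L = 139.1/75.76 = 1.836061
β = √(1 − 1/γ²) = 0.83867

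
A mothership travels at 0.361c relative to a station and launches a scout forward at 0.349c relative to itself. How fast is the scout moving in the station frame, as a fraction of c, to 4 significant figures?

Compose boost 2: (0.349 + 0.361)/(1 + 0.349×0.361) = 0.7100/1.12599 = 0.6306

u ≈ 0.6306c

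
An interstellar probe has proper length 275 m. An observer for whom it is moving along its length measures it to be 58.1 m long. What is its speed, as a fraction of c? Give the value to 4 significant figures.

β ≈ 0.9774

γ = L₀/L = 275/58.1 = 4.73322
β = √(1 − 1/γ²) = 0.9774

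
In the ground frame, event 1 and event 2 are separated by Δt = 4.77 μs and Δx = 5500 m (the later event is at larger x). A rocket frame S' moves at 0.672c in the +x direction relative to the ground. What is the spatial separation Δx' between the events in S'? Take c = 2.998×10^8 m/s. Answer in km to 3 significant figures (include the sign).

γ = 1/√(1 − 0.672²) = 1.3503
Δx' = γ(Δx − vΔt) = 1.3503 × (5500 m − 0.672×(2.998×10^8 m/s)×4.77×10^-6 s)
= 1.3503 × (4539.0 m) = 6.13 km

Δx' ≈ 6.13 km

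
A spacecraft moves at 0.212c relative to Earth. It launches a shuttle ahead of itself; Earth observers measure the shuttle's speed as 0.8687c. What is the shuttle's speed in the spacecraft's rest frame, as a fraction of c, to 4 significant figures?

u' ≈ 0.8049c

Inverse velocity addition: u' = (u − v)/(1 − uv/c²)
= (0.8687 − 0.212)/(1 − 0.8687×0.212) = 0.6567/0.815836 = 0.8049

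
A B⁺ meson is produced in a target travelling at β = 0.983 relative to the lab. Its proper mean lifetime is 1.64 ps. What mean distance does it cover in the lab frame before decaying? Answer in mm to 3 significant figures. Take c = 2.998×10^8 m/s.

γ = 1/√(1 − 0.983²) = 5.4465
Dilated lifetime: Δt = γτ₀ = 5.4465 × 1.64 ps = 8.9322 ps
d = vΔt = 0.983c × 8.9322 ps = 2.9470×10^8 m/s × 8.9322×10^-12 s = 2.63 mm

d ≈ 2.63 mm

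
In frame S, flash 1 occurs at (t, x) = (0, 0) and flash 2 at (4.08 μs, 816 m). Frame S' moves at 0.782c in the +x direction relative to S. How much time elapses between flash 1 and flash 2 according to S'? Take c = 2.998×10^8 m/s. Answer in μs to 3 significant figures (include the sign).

Δt' ≈ 3.13 μs

γ = 1/√(1 − 0.782²) = 1.6044
Δt' = γ(Δt − vΔx/c²) = 1.6044 × (4.08 μs − 0.782×816 m / (2.998×10^8 m/s))
= 1.6044 × (1.9515 μs) = 3.13 μs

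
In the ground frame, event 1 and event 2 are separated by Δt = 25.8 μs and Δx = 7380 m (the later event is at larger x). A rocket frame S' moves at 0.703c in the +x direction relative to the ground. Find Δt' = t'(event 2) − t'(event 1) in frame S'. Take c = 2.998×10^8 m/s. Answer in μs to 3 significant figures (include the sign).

γ = 1/√(1 − 0.703²) = 1.4061
Δt' = γ(Δt − vΔx/c²) = 1.4061 × (25.8 μs − 0.703×7380 m / (2.998×10^8 m/s))
= 1.4061 × (8.4947 μs) = 11.9 μs

Δt' ≈ 11.9 μs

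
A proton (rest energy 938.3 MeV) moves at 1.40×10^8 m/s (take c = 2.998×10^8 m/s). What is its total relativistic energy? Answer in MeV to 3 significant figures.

β = v/c = 1.40×10^8 / 2.998×10^8 = 0.46698
γ = 1/√(1 − 0.46698²) = 1.1309
E = γm₀c² = 1.1309 × 938.3 MeV = 1060 MeV

E ≈ 1060 MeV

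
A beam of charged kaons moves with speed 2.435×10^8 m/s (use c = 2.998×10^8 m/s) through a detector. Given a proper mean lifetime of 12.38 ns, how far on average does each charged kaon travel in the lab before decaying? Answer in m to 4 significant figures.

d ≈ 5.167 m

β = v/c = 2.435×10^8 / 2.998×10^8 = 0.812208
γ = 1/√(1 − 0.812208²) = 1.71418
Dilated lifetime: Δt = γτ₀ = 1.71418 × 12.38 ns = 21.2216 ns
d = vΔt = 0.812208c × 21.2216 ns = 2.43500×10^8 m/s × 2.12216×10^-8 s = 5.167 m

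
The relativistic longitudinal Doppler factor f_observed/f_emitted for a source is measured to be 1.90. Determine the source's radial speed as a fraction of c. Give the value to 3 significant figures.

β ≈ 0.566

f_obs/f_src = √((1+β)/(1−β)) = 1.90  ⇒  (1+β)/(1−β) = 3.6100
β = |1 − D²|/(1 + D²) = |1 − 3.6100|/(1 + 3.6100) = 0.566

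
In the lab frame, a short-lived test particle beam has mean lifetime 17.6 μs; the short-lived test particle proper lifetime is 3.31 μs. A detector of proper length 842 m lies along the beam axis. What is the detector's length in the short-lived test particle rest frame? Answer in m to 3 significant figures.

L ≈ 158 m

Time dilation ⇒ γ = Δt/τ₀ = 17.6/3.31 = 5.3172
Length contraction: L = L₀/γ = 842/5.3172 = 158 m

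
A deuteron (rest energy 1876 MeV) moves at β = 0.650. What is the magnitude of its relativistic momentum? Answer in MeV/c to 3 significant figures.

p ≈ 1600 MeV/c

γ = 1/√(1 − 0.650²) = 1.3159
p = γβm₀c = 1.3159 × 0.650 × 1876 MeV/c = 1600 MeV/c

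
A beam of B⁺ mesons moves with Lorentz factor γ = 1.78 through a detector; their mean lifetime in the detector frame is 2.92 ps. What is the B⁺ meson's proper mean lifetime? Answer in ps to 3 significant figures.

τ₀ ≈ 1.64 ps

γ = 1.78 (given)
Proper time: τ₀ = Δt/γ = 2.92/1.78 = 1.64 ps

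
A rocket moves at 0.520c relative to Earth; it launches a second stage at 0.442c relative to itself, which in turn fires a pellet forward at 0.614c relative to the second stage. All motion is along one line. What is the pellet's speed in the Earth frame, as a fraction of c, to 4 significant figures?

Compose boost 2: (0.442 + 0.520)/(1 + 0.442×0.520) = 0.9620/1.22984 = 0.782216
Compose boost 3: (0.614 + 0.782216)/(1 + 0.614×0.782216) = 1.39622/1.48028 = 0.9432

u ≈ 0.9432c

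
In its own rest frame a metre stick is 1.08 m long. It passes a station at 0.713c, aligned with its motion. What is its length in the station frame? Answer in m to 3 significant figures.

γ = 1/√(1 − 0.713²) = 1.4262
Length contraction: L = L₀/γ = 1.08/1.4262 = 0.757 m

L ≈ 0.757 m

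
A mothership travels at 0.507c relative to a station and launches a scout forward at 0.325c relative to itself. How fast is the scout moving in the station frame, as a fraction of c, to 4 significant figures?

Compose boost 2: (0.325 + 0.507)/(1 + 0.325×0.507) = 0.8320/1.16478 = 0.7143

u ≈ 0.7143c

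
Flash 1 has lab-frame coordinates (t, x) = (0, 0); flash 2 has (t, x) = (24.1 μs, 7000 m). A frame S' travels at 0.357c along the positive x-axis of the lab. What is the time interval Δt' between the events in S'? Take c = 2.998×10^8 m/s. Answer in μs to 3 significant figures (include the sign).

Δt' ≈ 16.9 μs

γ = 1/√(1 − 0.357²) = 1.0705
Δt' = γ(Δt − vΔx/c²) = 1.0705 × (24.1 μs − 0.357×7000 m / (2.998×10^8 m/s))
= 1.0705 × (15.764 μs) = 16.9 μs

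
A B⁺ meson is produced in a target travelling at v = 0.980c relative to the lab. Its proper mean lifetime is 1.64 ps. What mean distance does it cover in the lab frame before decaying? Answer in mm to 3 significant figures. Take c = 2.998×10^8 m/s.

d ≈ 2.42 mm

γ = 1/√(1 − 0.980²) = 5.0252
Dilated lifetime: Δt = γτ₀ = 5.0252 × 1.64 ps = 8.2413 ps
d = vΔt = 0.980c × 8.2413 ps = 2.9380×10^8 m/s × 8.2413×10^-12 s = 2.42 mm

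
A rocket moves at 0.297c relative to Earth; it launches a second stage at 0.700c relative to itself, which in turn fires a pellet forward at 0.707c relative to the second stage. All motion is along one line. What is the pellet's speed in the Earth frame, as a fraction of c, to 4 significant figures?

Compose boost 2: (0.700 + 0.297)/(1 + 0.700×0.297) = 0.9970/1.20790 = 0.825399
Compose boost 3: (0.707 + 0.825399)/(1 + 0.707×0.825399) = 1.53240/1.58356 = 0.9677

u ≈ 0.9677c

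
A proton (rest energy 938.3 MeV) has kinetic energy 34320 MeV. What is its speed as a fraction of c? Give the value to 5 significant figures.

γ = 1 + K/(m₀c²) = 1 + 34320/938.3 = 37.57679
β = √(1 − 1/γ²) = 0.99965

β ≈ 0.99965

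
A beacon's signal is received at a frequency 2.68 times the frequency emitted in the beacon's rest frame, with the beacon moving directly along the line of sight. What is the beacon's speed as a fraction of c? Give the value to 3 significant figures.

β ≈ 0.756

f_obs/f_src = √((1+β)/(1−β)) = 2.68  ⇒  (1+β)/(1−β) = 7.1824
β = |1 − D²|/(1 + D²) = |1 − 7.1824|/(1 + 7.1824) = 0.756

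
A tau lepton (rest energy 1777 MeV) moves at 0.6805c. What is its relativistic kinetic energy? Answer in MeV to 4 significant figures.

γ = 1/√(1 − 0.6805²) = 1.36473
K = (γ − 1)m₀c² = (1.36473 − 1) × 1777 MeV = 0.364726 × 1777 MeV = 648.1 MeV

K ≈ 648.1 MeV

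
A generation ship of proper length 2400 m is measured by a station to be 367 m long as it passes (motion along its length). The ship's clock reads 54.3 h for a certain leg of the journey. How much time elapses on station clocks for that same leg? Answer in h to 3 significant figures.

Δt ≈ 355 h

Length contraction ⇒ γ = L₀/L = 2400/367 = 6.5395
Time dilation: Δt = γτ₀ = 6.5395 × 54.3 h = 355 h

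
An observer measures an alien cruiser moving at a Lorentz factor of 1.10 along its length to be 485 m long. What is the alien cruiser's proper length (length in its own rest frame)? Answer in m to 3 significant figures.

γ = 1.10 (given)
L₀ = γL = 1.10 × 485 = 534 m

L₀ ≈ 534 m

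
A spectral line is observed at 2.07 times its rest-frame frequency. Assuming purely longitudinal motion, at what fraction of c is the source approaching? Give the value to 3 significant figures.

f_obs/f_src = √((1+β)/(1−β)) = 2.07  ⇒  (1+β)/(1−β) = 4.2849
β = |1 − D²|/(1 + D²) = |1 − 4.2849|/(1 + 4.2849) = 0.622

β ≈ 0.622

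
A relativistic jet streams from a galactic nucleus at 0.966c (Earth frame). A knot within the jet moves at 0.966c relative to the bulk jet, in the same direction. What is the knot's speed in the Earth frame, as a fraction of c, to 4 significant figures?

Relativistic velocity addition: u = (u' + v)/(1 + u'v/c²)
= (0.966 + 0.966)/(1 + 0.966×0.966) = 1.932/1.93316 = 0.9994

u ≈ 0.9994c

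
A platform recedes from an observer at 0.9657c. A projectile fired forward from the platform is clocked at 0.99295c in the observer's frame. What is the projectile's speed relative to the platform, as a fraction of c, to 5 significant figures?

u' ≈ 0.66289c

Inverse velocity addition: u' = (u − v)/(1 − uv/c²)
= (0.99295 − 0.9657)/(1 − 0.99295×0.9657) = 0.027250/0.04110819 = 0.66289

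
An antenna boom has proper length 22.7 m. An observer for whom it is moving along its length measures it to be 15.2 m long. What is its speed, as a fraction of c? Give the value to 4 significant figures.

γ = L₀/L = 22.7/15.2 = 1.49342
β = √(1 − 1/γ²) = 0.7427

β ≈ 0.7427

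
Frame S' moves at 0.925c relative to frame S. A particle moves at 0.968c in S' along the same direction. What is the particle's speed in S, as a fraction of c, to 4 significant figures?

Relativistic velocity addition: u = (u' + v)/(1 + u'v/c²)
= (0.968 + 0.925)/(1 + 0.968×0.925) = 1.893/1.89540 = 0.9987

u ≈ 0.9987c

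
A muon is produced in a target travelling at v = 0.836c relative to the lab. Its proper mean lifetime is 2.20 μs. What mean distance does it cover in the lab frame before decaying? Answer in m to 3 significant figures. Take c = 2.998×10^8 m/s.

d ≈ 1000 m

γ = 1/√(1 − 0.836²) = 1.8224
Dilated lifetime: Δt = γτ₀ = 1.8224 × 2.20 μs = 4.0093 μs
d = vΔt = 0.836c × 4.0093 μs = 2.5063×10^8 m/s × 4.0093×10^-6 s = 1000 m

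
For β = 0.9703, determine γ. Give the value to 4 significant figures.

γ = 1/√(1 − β²) = 1/√(1 − 0.9703²) = 1/√(0.0585179) = 4.134

γ ≈ 4.134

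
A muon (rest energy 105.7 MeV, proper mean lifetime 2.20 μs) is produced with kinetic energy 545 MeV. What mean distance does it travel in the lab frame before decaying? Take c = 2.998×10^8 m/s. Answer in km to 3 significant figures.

d ≈ 4.01 km

γ = 1 + K/(m₀c²) = 1 + 545/105.7 = 6.1561
β = √(1 − 1/γ²) = 0.98672
Dilated lifetime: γτ₀ = 6.1561 × 2.20 μs = 13.543 μs
d = βc·γτ₀ = 0.98672 × (2.998×10^8 m/s) × 1.3543×10^-5 s = 4.01 km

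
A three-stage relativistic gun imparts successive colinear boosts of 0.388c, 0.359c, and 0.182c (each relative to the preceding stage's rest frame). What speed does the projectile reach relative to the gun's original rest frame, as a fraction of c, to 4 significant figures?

Compose boost 2: (0.359 + 0.388)/(1 + 0.359×0.388) = 0.7470/1.13929 = 0.655670
Compose boost 3: (0.182 + 0.655670)/(1 + 0.182×0.655670) = 0.837670/1.11933 = 0.7484

u ≈ 0.7484c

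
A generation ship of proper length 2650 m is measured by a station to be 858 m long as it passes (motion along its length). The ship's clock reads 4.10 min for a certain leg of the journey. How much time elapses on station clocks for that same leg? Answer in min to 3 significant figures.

Length contraction ⇒ γ = L₀/L = 2650/858 = 3.0886
Time dilation: Δt = γτ₀ = 3.0886 × 4.10 min = 12.7 min

Δt ≈ 12.7 min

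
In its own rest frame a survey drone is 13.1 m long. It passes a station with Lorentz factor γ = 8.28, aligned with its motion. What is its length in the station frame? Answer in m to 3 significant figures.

γ = 8.28 (given)
Length contraction: L = L₀/γ = 13.1/8.28 = 1.58 m

L ≈ 1.58 m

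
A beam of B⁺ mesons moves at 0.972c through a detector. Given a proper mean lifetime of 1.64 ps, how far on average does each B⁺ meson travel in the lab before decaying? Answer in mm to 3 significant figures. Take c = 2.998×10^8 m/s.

γ = 1/√(1 − 0.972²) = 4.2557
Dilated lifetime: Δt = γτ₀ = 4.2557 × 1.64 ps = 6.9793 ps
d = vΔt = 0.972c × 6.9793 ps = 2.9141×10^8 m/s × 6.9793×10^-12 s = 2.03 mm

d ≈ 2.03 mm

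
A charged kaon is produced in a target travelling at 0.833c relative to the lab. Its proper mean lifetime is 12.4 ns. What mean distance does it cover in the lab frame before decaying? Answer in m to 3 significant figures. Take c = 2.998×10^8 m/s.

γ = 1/√(1 − 0.833²) = 1.8074
Dilated lifetime: Δt = γτ₀ = 1.8074 × 12.4 ns = 22.412 ns
d = vΔt = 0.833c × 22.412 ns = 2.4973×10^8 m/s × 2.2412×10^-8 s = 5.60 m

d ≈ 5.60 m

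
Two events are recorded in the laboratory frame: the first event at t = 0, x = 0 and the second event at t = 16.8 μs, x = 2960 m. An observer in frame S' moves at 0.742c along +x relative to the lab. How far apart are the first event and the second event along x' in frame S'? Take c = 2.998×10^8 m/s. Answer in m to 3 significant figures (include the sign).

Δx' ≈ -1160 m

γ = 1/√(1 − 0.742²) = 1.4916
Δx' = γ(Δx − vΔt) = 1.4916 × (2960 m − 0.742×(2.998×10^8 m/s)×16.8×10^-6 s)
= 1.4916 × (-777.19 m) = -1160 m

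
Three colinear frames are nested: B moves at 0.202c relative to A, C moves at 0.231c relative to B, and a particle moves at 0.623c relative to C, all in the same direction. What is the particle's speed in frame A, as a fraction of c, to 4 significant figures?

Compose boost 2: (0.231 + 0.202)/(1 + 0.231×0.202) = 0.4330/1.04666 = 0.413696
Compose boost 3: (0.623 + 0.413696)/(1 + 0.623×0.413696) = 1.03670/1.25773 = 0.8243

u ≈ 0.8243c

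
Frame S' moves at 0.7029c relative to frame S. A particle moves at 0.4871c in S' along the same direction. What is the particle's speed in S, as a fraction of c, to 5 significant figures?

Relativistic velocity addition: u = (u' + v)/(1 + u'v/c²)
= (0.4871 + 0.7029)/(1 + 0.4871×0.7029) = 1.1900/1.342383 = 0.88648

u ≈ 0.88648c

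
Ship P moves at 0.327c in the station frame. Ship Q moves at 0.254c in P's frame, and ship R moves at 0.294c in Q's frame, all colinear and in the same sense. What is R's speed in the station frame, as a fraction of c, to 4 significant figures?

Compose boost 2: (0.254 + 0.327)/(1 + 0.254×0.327) = 0.5810/1.08306 = 0.536444
Compose boost 3: (0.294 + 0.536444)/(1 + 0.294×0.536444) = 0.830444/1.15771 = 0.7173

u ≈ 0.7173c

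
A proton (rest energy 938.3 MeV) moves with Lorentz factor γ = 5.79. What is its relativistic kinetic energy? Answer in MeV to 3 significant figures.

γ = 5.79 (given)
K = (γ − 1)m₀c² = (5.79 − 1) × 938.3 MeV = 4.7900 × 938.3 MeV = 4490 MeV

K ≈ 4490 MeV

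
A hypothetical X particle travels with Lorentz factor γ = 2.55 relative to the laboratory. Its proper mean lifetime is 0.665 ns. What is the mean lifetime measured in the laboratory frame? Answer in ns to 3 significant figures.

Δt ≈ 1.70 ns

γ = 2.55 (given)
Time dilation: Δt = γτ₀ = 2.55 × 0.665 ns = 1.70 ns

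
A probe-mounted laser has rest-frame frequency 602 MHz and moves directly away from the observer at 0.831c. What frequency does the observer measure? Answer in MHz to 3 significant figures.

f_obs ≈ 183 MHz

Relativistic Doppler: f_obs = f_src √((1−β)/(1+β))
= 602 × √(0.16900/1.8310) = 602 × 0.30381 = 183 MHz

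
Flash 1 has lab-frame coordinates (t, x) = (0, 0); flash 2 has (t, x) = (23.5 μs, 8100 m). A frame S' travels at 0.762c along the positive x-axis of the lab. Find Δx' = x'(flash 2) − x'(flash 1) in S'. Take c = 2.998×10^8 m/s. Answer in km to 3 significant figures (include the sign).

Δx' ≈ 4.22 km

γ = 1/√(1 − 0.762²) = 1.5442
Δx' = γ(Δx − vΔt) = 1.5442 × (8100 m − 0.762×(2.998×10^8 m/s)×23.5×10^-6 s)
= 1.5442 × (2731.5 m) = 4.22 km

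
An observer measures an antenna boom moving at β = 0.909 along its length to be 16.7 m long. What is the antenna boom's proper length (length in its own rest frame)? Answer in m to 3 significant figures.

L₀ ≈ 40.1 m

γ = 1/√(1 − 0.909²) = 2.3993
L₀ = γL = 2.3993 × 16.7 = 40.1 m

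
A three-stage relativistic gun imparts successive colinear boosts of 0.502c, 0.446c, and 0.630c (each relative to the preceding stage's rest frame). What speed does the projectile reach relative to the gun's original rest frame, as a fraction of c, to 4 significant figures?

u ≈ 0.9439c

Compose boost 2: (0.446 + 0.502)/(1 + 0.446×0.502) = 0.9480/1.22389 = 0.774578
Compose boost 3: (0.630 + 0.774578)/(1 + 0.630×0.774578) = 1.40458/1.48798 = 0.9439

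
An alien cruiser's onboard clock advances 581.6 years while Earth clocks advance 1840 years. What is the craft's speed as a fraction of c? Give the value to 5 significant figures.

β ≈ 0.94873

γ = Δt/τ₀ = 1840/581.6 = 3.163686
β = √(1 − 1/γ²) = √(1 − 1/3.163686²) = 0.94873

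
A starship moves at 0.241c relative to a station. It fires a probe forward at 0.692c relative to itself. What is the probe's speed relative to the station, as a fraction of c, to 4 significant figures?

u ≈ 0.7996c

Relativistic velocity addition: u = (u' + v)/(1 + u'v/c²)
= (0.692 + 0.241)/(1 + 0.692×0.241) = 0.9330/1.16677 = 0.7996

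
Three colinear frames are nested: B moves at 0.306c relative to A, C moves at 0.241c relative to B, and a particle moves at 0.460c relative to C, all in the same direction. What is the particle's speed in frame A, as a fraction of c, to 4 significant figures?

u ≈ 0.7854c

Compose boost 2: (0.241 + 0.306)/(1 + 0.241×0.306) = 0.5470/1.07375 = 0.509431
Compose boost 3: (0.460 + 0.509431)/(1 + 0.460×0.509431) = 0.969431/1.23434 = 0.7854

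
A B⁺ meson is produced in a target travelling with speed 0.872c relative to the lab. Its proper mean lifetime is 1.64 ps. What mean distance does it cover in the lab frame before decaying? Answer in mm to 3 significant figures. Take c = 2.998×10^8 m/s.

d ≈ 0.876 mm

γ = 1/√(1 − 0.872²) = 2.0429
Dilated lifetime: Δt = γτ₀ = 2.0429 × 1.64 ps = 3.3503 ps
d = vΔt = 0.872c × 3.3503 ps = 2.6143×10^8 m/s × 3.3503×10^-12 s = 0.876 mm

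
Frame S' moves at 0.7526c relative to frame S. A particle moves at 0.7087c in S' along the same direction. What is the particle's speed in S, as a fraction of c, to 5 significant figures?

u ≈ 0.95300c

Relativistic velocity addition: u = (u' + v)/(1 + u'v/c²)
= (0.7087 + 0.7526)/(1 + 0.7087×0.7526) = 1.4613/1.533368 = 0.95300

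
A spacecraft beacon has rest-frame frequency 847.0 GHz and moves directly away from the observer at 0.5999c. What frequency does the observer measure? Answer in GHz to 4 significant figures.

f_obs ≈ 423.6 GHz

Relativistic Doppler: f_obs = f_src √((1−β)/(1+β))
= 847.0 × √(0.400100/1.59990) = 847.0 × 0.500078 = 423.6 GHz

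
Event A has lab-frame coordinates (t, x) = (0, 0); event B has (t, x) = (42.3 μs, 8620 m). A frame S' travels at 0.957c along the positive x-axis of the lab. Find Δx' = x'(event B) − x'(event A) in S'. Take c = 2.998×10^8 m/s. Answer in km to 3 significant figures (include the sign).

γ = 1/√(1 − 0.957²) = 3.4472
Δx' = γ(Δx − vΔt) = 3.4472 × (8620 m − 0.957×(2.998×10^8 m/s)×42.3×10^-6 s)
= 3.4472 × (-3516.2 m) = -12.1 km

Δx' ≈ -12.1 km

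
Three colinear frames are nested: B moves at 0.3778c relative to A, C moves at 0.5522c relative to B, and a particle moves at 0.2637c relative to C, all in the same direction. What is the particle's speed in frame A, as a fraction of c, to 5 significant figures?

Compose boost 2: (0.5522 + 0.3778)/(1 + 0.5522×0.3778) = 0.93000/1.208621 = 0.7694719
Compose boost 3: (0.2637 + 0.7694719)/(1 + 0.2637×0.7694719) = 1.033172/1.202910 = 0.85889

u ≈ 0.85889c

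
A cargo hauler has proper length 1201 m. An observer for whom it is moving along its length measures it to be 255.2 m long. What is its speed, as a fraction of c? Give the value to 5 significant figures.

β ≈ 0.97716

γ = L₀/L = 1201/255.2 = 4.706113
β = √(1 − 1/γ²) = 0.97716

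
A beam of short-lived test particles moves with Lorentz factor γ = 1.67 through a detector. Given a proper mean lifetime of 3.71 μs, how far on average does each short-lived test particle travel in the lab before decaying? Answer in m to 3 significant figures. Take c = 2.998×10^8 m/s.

β = √(1 − 1/γ²) = √(1 − 1/1.67²) = 0.80090
Dilated lifetime: Δt = γτ₀ = 1.67 × 3.71 μs = 6.1957 μs
d = vΔt = 0.80090c × 6.1957 μs = 2.4011×10^8 m/s × 6.1957×10^-6 s = 1490 m

d ≈ 1490 m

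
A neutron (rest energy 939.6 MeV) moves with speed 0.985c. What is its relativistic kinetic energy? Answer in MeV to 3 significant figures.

K ≈ 4510 MeV

γ = 1/√(1 − 0.985²) = 5.7953
K = (γ − 1)m₀c² = (5.7953 − 1) × 939.6 MeV = 4.7953 × 939.6 MeV = 4510 MeV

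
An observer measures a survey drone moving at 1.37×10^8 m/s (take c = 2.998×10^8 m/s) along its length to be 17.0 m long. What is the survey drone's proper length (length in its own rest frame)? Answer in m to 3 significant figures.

L₀ ≈ 19.1 m

β = v/c = 1.37×10^8 / 2.998×10^8 = 0.45697
γ = 1/√(1 − 0.45697²) = 1.1243
L₀ = γL = 1.1243 × 17.0 = 19.1 m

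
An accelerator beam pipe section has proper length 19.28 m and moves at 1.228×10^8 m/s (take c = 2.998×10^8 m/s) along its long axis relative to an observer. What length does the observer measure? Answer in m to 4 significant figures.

L ≈ 17.59 m

β = v/c = 1.228×10^8 / 2.998×10^8 = 0.409606
γ = 1/√(1 − 0.409606²) = 1.09618
Length contraction: L = L₀/γ = 19.28/1.09618 = 17.59 m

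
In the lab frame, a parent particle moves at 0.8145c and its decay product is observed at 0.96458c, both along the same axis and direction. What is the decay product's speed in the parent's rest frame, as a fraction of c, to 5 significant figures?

Inverse velocity addition: u' = (u − v)/(1 − uv/c²)
= (0.96458 − 0.8145)/(1 − 0.96458×0.8145) = 0.15008/0.2143496 = 0.70016

u' ≈ 0.70016c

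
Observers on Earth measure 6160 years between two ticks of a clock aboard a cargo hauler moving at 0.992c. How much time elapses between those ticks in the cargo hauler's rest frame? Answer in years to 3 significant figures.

γ = 1/√(1 − 0.992²) = 7.9216
Proper time: τ₀ = Δt/γ = 6160/7.9216 = 778 years

τ₀ ≈ 778 years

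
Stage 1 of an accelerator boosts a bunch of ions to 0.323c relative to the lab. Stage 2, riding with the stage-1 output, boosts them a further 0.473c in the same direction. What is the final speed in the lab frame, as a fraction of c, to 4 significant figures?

u ≈ 0.6905c

Compose boost 2: (0.473 + 0.323)/(1 + 0.473×0.323) = 0.7960/1.15278 = 0.6905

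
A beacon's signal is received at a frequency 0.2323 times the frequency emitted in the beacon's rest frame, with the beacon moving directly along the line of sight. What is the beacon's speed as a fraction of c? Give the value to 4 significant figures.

f_obs/f_src = √((1−β)/(1+β)) = 0.2323  ⇒  (1−β)/(1+β) = 0.0539633
β = |1 − D²|/(1 + D²) = |1 − 0.0539633|/(1 + 0.0539633) = 0.8976

β ≈ 0.8976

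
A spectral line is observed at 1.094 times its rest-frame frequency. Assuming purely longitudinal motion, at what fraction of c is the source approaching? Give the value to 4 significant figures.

β ≈ 0.08960

f_obs/f_src = √((1+β)/(1−β)) = 1.094  ⇒  (1+β)/(1−β) = 1.19684
β = |1 − D²|/(1 + D²) = |1 − 1.19684|/(1 + 1.19684) = 0.08960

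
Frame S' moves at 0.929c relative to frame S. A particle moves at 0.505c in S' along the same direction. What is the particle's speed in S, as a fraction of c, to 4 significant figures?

Relativistic velocity addition: u = (u' + v)/(1 + u'v/c²)
= (0.505 + 0.929)/(1 + 0.505×0.929) = 1.434/1.46915 = 0.9761

u ≈ 0.9761c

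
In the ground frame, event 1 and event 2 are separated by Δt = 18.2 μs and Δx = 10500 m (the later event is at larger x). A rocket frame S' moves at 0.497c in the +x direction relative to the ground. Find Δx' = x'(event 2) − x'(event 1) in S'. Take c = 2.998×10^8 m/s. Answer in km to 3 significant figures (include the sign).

Δx' ≈ 8.98 km

γ = 1/√(1 − 0.497²) = 1.1524
Δx' = γ(Δx − vΔt) = 1.1524 × (10500 m − 0.497×(2.998×10^8 m/s)×18.2×10^-6 s)
= 1.1524 × (7788.2 m) = 8.98 km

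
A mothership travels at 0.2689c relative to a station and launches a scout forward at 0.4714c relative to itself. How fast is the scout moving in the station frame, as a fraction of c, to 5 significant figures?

u ≈ 0.65702c

Compose boost 2: (0.4714 + 0.2689)/(1 + 0.4714×0.2689) = 0.74030/1.126759 = 0.65702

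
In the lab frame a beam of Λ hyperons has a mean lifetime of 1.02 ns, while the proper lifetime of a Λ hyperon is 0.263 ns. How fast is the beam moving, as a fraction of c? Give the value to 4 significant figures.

β ≈ 0.9662

γ = Δt/τ₀ = 1.02/0.263 = 3.87833
β = √(1 − 1/γ²) = √(1 − 1/3.87833²) = 0.9662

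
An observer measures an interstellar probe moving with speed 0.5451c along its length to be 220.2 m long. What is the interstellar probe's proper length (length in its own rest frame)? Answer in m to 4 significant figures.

L₀ ≈ 262.7 m

γ = 1/√(1 − 0.5451²) = 1.19279
L₀ = γL = 1.19279 × 220.2 = 262.7 m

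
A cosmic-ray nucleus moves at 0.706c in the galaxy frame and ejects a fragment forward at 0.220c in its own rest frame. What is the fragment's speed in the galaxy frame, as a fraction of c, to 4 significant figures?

u ≈ 0.8015c

Compose boost 2: (0.220 + 0.706)/(1 + 0.220×0.706) = 0.9260/1.15532 = 0.8015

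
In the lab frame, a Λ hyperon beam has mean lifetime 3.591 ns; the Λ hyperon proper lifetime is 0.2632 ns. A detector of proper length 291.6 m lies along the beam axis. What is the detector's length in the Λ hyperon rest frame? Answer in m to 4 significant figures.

Time dilation ⇒ γ = Δt/τ₀ = 3.591/0.2632 = 13.6436
Length contraction: L = L₀/γ = 291.6/13.6436 = 21.37 m

L ≈ 21.37 m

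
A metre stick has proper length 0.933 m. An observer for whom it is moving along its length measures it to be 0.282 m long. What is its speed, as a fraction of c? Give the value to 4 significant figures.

γ = L₀/L = 0.933/0.282 = 3.30851
β = √(1 − 1/γ²) = 0.9532

β ≈ 0.9532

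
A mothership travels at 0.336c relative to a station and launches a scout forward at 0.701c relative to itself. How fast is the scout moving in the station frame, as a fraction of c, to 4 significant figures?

Compose boost 2: (0.701 + 0.336)/(1 + 0.701×0.336) = 1.037/1.23554 = 0.8393

u ≈ 0.8393c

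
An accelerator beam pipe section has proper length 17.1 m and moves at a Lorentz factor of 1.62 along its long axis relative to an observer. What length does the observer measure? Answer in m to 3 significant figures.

L ≈ 10.6 m

γ = 1.62 (given)
Length contraction: L = L₀/γ = 17.1/1.62 = 10.6 m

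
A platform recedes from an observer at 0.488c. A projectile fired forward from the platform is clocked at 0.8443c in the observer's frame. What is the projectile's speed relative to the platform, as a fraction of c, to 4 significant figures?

u' ≈ 0.6060c

Inverse velocity addition: u' = (u − v)/(1 − uv/c²)
= (0.8443 − 0.488)/(1 − 0.8443×0.488) = 0.3563/0.587982 = 0.6060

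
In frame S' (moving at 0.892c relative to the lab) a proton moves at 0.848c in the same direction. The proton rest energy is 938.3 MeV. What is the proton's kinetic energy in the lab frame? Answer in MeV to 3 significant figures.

K ≈ 5940 MeV

u_lab = (0.848 + 0.892)/(1 + 0.848×0.892) = 0.990654
γ = 1/√(1 − 0.990654²) = 7.3313
K = (γ − 1)m₀c² = (7.3313 − 1) × 938.3 = 6.3313 × 938.3 = 5940 MeV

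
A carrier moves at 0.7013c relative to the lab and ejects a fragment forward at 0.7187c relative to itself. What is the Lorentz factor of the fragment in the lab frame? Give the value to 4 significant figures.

u_lab = (0.7187 + 0.7013)/(1 + 0.7187×0.7013) = 1.4200/1.504024 = 0.9441337
γ = 1/√(1 − 0.9441337²) = 3.034

γ ≈ 3.034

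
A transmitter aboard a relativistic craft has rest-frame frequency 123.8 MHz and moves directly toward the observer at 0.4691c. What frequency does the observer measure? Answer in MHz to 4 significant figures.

f_obs ≈ 205.9 MHz

Relativistic Doppler: f_obs = f_src √((1+β)/(1−β))
= 123.8 × √(1.46910/0.530900) = 123.8 × 1.66349 = 205.9 MHz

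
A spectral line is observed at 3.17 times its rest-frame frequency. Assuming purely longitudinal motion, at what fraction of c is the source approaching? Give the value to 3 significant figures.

f_obs/f_src = √((1+β)/(1−β)) = 3.17  ⇒  (1+β)/(1−β) = 10.049
β = |1 − D²|/(1 + D²) = |1 − 10.049|/(1 + 10.049) = 0.819

β ≈ 0.819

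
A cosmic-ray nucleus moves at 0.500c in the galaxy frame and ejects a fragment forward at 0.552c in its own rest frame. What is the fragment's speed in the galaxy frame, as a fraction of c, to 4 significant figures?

Compose boost 2: (0.552 + 0.500)/(1 + 0.552×0.500) = 1.052/1.27600 = 0.8245

u ≈ 0.8245c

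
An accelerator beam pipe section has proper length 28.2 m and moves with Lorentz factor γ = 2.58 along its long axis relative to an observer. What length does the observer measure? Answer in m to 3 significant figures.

L ≈ 10.9 m

γ = 2.58 (given)
Length contraction: L = L₀/γ = 28.2/2.58 = 10.9 m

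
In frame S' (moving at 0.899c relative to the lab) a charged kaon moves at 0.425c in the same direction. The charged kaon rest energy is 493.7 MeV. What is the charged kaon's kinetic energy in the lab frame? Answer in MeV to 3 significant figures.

u_lab = (0.425 + 0.899)/(1 + 0.425×0.899) = 0.957980
γ = 1/√(1 − 0.957980²) = 3.4863
K = (γ − 1)m₀c² = (3.4863 − 1) × 493.7 = 2.4863 × 493.7 = 1230 MeV

K ≈ 1230 MeV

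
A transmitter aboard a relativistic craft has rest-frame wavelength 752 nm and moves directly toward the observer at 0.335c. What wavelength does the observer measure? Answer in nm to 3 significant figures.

Relativistic Doppler: λ_obs = λ_src √((1−β)/(1+β))
= 752 × √(0.66500/1.3350) = 752 × 0.70578 = 531 nm

λ_obs ≈ 531 nm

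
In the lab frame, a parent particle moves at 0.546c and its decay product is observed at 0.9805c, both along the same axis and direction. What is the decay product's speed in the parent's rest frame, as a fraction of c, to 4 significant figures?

Inverse velocity addition: u' = (u − v)/(1 − uv/c²)
= (0.9805 − 0.546)/(1 − 0.9805×0.546) = 0.4345/0.464647 = 0.9351

u' ≈ 0.9351c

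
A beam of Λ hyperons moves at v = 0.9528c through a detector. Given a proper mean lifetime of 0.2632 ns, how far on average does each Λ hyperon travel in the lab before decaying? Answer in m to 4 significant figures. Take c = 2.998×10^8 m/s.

γ = 1/√(1 − 0.9528²) = 3.29382
Dilated lifetime: Δt = γτ₀ = 3.29382 × 0.2632 ns = 0.866934 ns
d = vΔt = 0.9528c × 0.866934 ns = 2.85649×10^8 m/s × 8.66934×10^-10 s = 0.2476 m

d ≈ 0.2476 m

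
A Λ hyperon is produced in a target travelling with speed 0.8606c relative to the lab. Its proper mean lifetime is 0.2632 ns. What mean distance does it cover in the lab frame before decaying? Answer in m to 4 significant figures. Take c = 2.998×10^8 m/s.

d ≈ 0.1333 m

γ = 1/√(1 − 0.8606²) = 1.96355
Dilated lifetime: Δt = γτ₀ = 1.96355 × 0.2632 ns = 0.516807 ns
d = vΔt = 0.8606c × 0.516807 ns = 2.58008×10^8 m/s × 5.16807×10^-10 s = 0.1333 m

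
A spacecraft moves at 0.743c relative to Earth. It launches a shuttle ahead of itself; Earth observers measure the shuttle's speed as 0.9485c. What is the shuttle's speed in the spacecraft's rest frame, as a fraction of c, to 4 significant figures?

Inverse velocity addition: u' = (u − v)/(1 − uv/c²)
= (0.9485 − 0.743)/(1 − 0.9485×0.743) = 0.2055/0.295265 = 0.6960

u' ≈ 0.6960c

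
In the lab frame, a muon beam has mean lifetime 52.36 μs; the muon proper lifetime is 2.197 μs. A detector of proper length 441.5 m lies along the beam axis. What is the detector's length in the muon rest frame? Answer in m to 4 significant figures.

L ≈ 18.53 m

Time dilation ⇒ γ = Δt/τ₀ = 52.36/2.197 = 23.8325
Length contraction: L = L₀/γ = 441.5/23.8325 = 18.53 m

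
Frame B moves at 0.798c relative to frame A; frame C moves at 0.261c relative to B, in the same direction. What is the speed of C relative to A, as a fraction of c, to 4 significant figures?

u ≈ 0.8765c

Compose boost 2: (0.261 + 0.798)/(1 + 0.261×0.798) = 1.059/1.20828 = 0.8765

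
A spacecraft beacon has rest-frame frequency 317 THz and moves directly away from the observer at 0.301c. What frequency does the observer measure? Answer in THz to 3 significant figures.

f_obs ≈ 232 THz

Relativistic Doppler: f_obs = f_src √((1−β)/(1+β))
= 317 × √(0.69900/1.3010) = 317 × 0.73299 = 232 THz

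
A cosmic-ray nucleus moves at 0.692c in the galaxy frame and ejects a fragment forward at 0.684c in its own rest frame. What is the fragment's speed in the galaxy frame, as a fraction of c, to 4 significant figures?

Compose boost 2: (0.684 + 0.692)/(1 + 0.684×0.692) = 1.376/1.47333 = 0.9339

u ≈ 0.9339c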